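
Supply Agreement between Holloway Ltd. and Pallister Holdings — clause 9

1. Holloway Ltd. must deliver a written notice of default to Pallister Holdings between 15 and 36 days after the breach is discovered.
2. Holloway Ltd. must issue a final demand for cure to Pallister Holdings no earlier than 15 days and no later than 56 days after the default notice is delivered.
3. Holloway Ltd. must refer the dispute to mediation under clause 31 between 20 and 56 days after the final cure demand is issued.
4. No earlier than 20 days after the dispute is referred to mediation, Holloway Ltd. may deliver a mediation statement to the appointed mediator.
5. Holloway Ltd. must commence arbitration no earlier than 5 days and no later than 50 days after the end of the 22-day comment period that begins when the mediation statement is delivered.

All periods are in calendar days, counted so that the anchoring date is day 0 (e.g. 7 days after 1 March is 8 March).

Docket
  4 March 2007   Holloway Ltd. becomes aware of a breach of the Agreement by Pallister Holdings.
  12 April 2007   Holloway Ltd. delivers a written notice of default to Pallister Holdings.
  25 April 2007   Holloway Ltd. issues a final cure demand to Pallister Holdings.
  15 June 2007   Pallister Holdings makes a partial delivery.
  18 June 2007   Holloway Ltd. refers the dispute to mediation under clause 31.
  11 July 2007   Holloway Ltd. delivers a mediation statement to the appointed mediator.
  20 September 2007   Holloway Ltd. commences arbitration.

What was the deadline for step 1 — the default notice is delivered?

9 April 2007

Step 1 runs from 4 March 2007, when the breach is discovered. The window is 15–36 days after 4 March 2007; it closes on 9 April 2007.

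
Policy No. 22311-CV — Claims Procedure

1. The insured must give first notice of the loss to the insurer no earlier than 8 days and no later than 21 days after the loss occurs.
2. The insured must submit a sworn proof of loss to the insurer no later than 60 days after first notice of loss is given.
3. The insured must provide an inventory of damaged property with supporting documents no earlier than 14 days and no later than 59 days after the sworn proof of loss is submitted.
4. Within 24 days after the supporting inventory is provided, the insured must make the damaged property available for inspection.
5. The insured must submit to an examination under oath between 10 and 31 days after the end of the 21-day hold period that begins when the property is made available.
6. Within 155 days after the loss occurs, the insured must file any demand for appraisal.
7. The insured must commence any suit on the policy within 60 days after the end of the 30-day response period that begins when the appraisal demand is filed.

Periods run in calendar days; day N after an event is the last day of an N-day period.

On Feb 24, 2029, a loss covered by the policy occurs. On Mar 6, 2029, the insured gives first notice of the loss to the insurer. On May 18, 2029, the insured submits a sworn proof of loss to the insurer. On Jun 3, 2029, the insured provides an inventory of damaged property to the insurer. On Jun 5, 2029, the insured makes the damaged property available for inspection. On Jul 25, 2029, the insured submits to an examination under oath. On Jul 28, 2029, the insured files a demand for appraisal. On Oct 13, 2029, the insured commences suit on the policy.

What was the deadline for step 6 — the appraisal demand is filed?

Jul 29, 2029

Step 6 runs from Feb 24, 2029, when the loss occurs. 155 days after Feb 24, 2029 is Jul 29, 2029.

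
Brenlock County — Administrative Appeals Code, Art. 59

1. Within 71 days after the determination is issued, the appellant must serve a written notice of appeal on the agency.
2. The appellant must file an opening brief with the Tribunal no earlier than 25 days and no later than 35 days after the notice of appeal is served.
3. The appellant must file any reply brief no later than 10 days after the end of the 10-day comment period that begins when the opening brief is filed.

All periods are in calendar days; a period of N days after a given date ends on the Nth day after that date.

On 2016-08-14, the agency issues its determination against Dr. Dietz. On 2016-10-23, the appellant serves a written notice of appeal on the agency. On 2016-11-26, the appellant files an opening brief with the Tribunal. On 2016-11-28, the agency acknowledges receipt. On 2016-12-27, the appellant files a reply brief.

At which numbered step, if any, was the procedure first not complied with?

Step 1: 71 days after 2016-08-14 (when the determination is issued) is 2016-10-24; 2016-10-23 is within that limit.
Step 2: the window is 25–35 days after 2016-10-23 (when the notice of appeal is served), so 2016-11-17 through 2016-11-27; 2016-11-26 falls inside that range.
Step 3: 10 days after 2016-12-06 (end of the 10-day comment period, which began when the opening brief is filed on 2016-11-26) is 2016-12-16; 2016-12-27 misses that deadline by 11 days.

Step 3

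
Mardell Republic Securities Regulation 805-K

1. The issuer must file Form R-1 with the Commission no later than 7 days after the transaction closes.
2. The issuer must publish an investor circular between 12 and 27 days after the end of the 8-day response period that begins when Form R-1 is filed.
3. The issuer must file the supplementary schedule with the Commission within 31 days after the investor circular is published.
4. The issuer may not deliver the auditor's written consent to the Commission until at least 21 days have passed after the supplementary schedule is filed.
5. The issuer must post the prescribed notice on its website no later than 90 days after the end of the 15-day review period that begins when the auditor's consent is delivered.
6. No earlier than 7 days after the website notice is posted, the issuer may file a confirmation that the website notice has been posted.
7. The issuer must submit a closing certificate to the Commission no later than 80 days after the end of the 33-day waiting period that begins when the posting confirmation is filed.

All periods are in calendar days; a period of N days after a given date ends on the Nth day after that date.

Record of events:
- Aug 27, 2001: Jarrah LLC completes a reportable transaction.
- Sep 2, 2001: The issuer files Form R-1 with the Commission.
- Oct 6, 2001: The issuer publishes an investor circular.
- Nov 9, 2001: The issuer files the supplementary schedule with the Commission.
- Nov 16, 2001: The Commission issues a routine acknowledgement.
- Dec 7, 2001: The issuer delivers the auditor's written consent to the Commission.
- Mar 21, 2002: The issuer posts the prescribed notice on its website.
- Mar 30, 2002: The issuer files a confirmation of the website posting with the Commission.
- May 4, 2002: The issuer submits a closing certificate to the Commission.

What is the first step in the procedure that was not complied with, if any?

Step 3

(1) due by Aug 27, 2001 + 7 days = Sep 3, 2001; Sep 2, 2001 is within that limit.
(2) the permitted window runs from Sep 10, 2001 + 12 = Sep 22, 2001 to Sep 10, 2001 + 27 = Oct 7, 2001; Oct 6, 2001 falls inside that range.
(3) due by Oct 6, 2001 + 31 days = Nov 6, 2001; Nov 9, 2001 misses that deadline by 3 days.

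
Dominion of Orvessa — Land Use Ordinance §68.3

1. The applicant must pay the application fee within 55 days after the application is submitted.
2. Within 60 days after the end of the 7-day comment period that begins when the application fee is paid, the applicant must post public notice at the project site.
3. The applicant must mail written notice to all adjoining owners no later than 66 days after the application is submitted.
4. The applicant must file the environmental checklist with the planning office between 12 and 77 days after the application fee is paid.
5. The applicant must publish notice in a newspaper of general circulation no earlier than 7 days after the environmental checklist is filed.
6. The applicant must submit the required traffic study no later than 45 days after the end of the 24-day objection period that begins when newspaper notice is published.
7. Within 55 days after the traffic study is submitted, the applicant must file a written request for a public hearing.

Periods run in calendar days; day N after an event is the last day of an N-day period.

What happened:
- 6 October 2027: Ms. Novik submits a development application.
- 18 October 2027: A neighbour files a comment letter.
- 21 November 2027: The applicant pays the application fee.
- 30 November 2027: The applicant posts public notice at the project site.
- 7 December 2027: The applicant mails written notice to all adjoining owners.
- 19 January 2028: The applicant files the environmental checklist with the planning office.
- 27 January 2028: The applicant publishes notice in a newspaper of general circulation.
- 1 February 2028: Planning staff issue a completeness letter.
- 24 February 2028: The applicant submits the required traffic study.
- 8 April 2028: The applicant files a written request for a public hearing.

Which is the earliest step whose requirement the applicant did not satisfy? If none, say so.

None — every step was satisfied

(1) due by 6 October 2027 + 55 days = 30 November 2027; 21 November 2027 is within that limit.
(2) due by 28 November 2027 + 60 days = 27 January 2028; done 30 November 2027 — timely.
(3) due by 6 October 2027 + 66 days = 11 December 2027; done 7 December 2027 — timely.
(4) the permitted window runs from 21 November 2027 + 12 = 3 December 2027 to 21 November 2027 + 77 = 6 February 2028; done 19 January 2028, which is between those dates.
(5) permitted from 19 January 2028 + 7 days = 26 January 2028 onward; done 27 January 2028, after the minimum wait.
(6) due by 20 February 2028 + 45 days = 5 April 2028; 24 February 2028 is within that limit.
(7) due by 24 February 2028 + 55 days = 19 April 2028; completed 8 April 2028, before the deadline.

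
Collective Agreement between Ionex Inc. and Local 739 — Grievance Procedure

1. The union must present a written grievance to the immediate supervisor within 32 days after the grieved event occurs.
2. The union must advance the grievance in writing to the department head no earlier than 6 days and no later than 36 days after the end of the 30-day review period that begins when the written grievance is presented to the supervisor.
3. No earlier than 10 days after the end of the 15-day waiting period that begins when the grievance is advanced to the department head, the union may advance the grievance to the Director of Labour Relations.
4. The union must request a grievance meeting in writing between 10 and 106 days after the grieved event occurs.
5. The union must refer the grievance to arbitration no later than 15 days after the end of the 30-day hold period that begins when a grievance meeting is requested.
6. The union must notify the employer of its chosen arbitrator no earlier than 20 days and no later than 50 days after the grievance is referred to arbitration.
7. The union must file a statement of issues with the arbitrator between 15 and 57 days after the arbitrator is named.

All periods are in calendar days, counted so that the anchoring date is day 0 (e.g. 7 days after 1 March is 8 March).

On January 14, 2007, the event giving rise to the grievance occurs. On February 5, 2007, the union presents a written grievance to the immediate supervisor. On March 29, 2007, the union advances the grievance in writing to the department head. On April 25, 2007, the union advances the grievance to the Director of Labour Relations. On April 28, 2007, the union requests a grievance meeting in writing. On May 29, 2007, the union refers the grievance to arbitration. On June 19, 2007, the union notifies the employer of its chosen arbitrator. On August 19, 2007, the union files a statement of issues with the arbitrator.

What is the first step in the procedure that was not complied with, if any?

Step 7

Step 1: 32 days after January 14, 2007 (when the grieved event occurs) is February 15, 2007; completed February 5, 2007, before the deadline.
Step 2: the window is 6–36 days after March 7, 2007 (end of the 30-day review period, which began when the written grievance is presented to the supervisor on February 5, 2007), so March 13, 2007 through April 12, 2007; done March 29, 2007 — within the window.
Step 3: the earliest permitted date is 10 days after April 13, 2007 (end of the 15-day waiting period, which began when the grievance is advanced to the department head on March 29, 2007), i.e. April 23, 2007; done April 25, 2007, after the minimum wait.
Step 4: the window is 10–106 days after January 14, 2007 (when the grieved event occurs), so January 24, 2007 through April 30, 2007; done April 28, 2007, which is between those dates.
Step 5: 15 days after May 28, 2007 (end of the 30-day hold period, which began when a grievance meeting is requested on April 28, 2007) is June 12, 2007; completed May 29, 2007, before the deadline.
Step 6: the window is 20–50 days after May 29, 2007 (when the grievance is referred to arbitration), so June 18, 2007 through July 18, 2007; done June 19, 2007, which is between those dates.
Step 7: the window is 15–57 days after June 19, 2007 (when the arbitrator is named), so July 4, 2007 through August 15, 2007; done August 19, 2007 — 4 days after the window closed.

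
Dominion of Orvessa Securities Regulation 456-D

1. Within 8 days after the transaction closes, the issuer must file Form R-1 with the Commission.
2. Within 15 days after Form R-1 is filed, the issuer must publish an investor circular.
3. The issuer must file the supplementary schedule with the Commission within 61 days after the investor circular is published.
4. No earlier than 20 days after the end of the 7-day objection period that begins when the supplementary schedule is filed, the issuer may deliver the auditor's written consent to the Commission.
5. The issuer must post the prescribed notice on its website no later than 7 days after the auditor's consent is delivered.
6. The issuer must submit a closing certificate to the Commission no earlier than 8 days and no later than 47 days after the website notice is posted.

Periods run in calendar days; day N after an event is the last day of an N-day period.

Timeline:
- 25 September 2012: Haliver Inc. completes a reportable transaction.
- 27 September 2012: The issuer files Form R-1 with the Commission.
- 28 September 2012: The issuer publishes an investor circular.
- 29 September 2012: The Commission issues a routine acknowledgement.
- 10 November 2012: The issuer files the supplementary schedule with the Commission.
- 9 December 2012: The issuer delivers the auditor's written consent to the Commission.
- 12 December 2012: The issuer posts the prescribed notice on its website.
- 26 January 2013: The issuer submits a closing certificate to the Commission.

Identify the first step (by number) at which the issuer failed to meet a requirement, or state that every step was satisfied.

Step 1: 8 days after 25 September 2012 (when the transaction closes) is 3 October 2012; 27 September 2012 is within that limit.
Step 2: 15 days after 27 September 2012 (when Form R-1 is filed) is 12 October 2012; completed 28 September 2012, before the deadline.
Step 3: 61 days after 28 September 2012 (when the investor circular is published) is 28 November 2012; 10 November 2012 is within that limit.
Step 4: the earliest permitted date is 20 days after 17 November 2012 (end of the 7-day objection period, which began when the supplementary schedule is filed on 10 November 2012), i.e. 7 December 2012; done 9 December 2012 — permitted.
Step 5: 7 days after 9 December 2012 (when the auditor's consent is delivered) is 16 December 2012; completed 12 December 2012, before the deadline.
Step 6: the window is 8–47 days after 12 December 2012 (when the website notice is posted), so 20 December 2012 through 28 January 2013; done 26 January 2013, which is between those dates.

None — every step was satisfied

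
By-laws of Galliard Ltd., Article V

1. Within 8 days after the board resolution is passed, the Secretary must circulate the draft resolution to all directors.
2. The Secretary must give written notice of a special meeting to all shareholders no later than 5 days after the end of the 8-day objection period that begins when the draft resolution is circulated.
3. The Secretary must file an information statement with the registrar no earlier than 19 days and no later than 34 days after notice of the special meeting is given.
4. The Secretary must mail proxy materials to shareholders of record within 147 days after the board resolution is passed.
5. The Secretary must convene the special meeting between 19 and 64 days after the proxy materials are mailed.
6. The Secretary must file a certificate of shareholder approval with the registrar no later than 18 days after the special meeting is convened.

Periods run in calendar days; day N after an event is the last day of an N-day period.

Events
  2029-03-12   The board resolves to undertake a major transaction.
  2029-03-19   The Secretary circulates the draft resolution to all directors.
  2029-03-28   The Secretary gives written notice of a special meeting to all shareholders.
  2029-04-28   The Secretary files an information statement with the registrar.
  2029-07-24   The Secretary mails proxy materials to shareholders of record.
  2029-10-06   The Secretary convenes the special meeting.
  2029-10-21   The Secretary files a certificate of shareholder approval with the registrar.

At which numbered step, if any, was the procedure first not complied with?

(1) due by 2029-03-12 + 8 days = 2029-03-20; completed 2029-03-19, before the deadline.
(2) due by 2029-03-27 + 5 days = 2029-04-01; 2029-03-28 is within that limit.
(3) the permitted window runs from 2029-03-28 + 19 = 2029-04-16 to 2029-03-28 + 34 = 2029-05-01; done 2029-04-28, which is between those dates.
(4) due by 2029-03-12 + 147 days = 2029-08-06; completed 2029-07-24, before the deadline.
(5) the permitted window runs from 2029-07-24 + 19 = 2029-08-12 to 2029-07-24 + 64 = 2029-09-26; 2029-10-06 is 10 days past the end of the window.

Step 5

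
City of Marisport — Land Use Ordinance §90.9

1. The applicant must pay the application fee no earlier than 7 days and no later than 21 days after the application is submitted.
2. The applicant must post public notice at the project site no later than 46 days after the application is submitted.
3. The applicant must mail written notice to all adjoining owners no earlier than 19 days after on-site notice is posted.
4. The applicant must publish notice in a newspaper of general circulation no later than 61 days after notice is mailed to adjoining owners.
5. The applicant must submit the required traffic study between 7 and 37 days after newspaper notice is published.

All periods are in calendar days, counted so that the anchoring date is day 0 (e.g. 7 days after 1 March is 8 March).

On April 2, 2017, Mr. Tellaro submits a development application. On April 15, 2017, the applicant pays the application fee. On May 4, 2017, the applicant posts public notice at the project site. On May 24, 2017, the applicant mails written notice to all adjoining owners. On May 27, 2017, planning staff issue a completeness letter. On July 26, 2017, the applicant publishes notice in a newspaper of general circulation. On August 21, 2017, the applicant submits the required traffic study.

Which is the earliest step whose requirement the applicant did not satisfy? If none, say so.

Step 4

(1) the permitted window runs from April 2, 2017 + 7 = April 9, 2017 to April 2, 2017 + 21 = April 23, 2017; done April 15, 2017, which is between those dates.
(2) due by April 2, 2017 + 46 days = May 18, 2017; completed May 4, 2017, before the deadline.
(3) permitted from May 4, 2017 + 19 days = May 23, 2017 onward; done May 24, 2017 — permitted.
(4) due by May 24, 2017 + 61 days = July 24, 2017; done July 26, 2017 — 2 days late.
The procedure was therefore not followed at step 4.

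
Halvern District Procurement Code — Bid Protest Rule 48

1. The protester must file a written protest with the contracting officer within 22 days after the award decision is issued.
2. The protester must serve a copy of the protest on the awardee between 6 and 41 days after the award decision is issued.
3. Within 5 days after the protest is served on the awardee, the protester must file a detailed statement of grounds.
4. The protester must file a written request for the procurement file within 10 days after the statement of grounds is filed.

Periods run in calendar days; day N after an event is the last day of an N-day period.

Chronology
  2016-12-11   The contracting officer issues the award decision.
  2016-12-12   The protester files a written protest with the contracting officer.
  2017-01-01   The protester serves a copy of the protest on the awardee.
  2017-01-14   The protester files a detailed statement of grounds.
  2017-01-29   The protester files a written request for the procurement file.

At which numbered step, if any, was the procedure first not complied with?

Step 3

Step 1 — counting 22 days from 2016-12-11 (when the award decision is issued) gives a deadline of 2017-01-02; 2016-12-12 is within that limit.
Step 2 — 6 and 41 days from 2016-12-11 (when the award decision is issued) are 2016-12-17 and 2017-01-21 respectively; done 2017-01-01 — within the window.
Step 3 — counting 5 days from 2017-01-01 (when the protest is served on the awardee) gives a deadline of 2017-01-06; done 2017-01-14 — 8 days late.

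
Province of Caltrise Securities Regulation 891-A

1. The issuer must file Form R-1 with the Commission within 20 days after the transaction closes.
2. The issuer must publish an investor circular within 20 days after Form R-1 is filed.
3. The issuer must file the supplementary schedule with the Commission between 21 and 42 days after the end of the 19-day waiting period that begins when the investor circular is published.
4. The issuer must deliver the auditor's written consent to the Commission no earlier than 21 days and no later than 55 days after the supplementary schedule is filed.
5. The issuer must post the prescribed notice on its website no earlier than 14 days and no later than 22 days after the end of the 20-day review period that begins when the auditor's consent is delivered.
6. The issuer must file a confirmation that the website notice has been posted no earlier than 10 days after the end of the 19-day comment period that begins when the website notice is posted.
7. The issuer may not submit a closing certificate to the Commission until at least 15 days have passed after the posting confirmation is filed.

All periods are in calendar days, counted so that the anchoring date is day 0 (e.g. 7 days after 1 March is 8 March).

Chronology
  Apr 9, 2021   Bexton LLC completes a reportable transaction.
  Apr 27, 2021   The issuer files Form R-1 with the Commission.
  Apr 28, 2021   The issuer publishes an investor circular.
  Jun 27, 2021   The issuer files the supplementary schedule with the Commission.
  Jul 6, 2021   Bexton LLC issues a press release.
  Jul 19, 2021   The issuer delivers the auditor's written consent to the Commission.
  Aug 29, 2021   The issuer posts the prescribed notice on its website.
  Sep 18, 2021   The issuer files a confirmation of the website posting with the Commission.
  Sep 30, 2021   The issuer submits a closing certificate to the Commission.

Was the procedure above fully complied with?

Step 1: 20 days after Apr 9, 2021 (when the transaction closes) is Apr 29, 2021; completed Apr 27, 2021, before the deadline.
Step 2: 20 days after Apr 27, 2021 (when Form R-1 is filed) is May 17, 2021; Apr 28, 2021 is within that limit.
Step 3: the window is 21–42 days after May 17, 2021 (end of the 19-day waiting period, which began when the investor circular is published on Apr 28, 2021), so Jun 7, 2021 through Jun 28, 2021; done Jun 27, 2021 — within the window.
Step 4: the window is 21–55 days after Jun 27, 2021 (when the supplementary schedule is filed), so Jul 18, 2021 through Aug 21, 2021; done Jul 19, 2021, which is between those dates.
Step 5: the window is 14–22 days after Aug 8, 2021 (end of the 20-day review period, which began when the auditor's consent is delivered on Jul 19, 2021), so Aug 22, 2021 through Aug 30, 2021; done Aug 29, 2021 — within the window.
Step 6: the earliest permitted date is 10 days after Sep 17, 2021 (end of the 19-day comment period, which began when the website notice is posted on Aug 29, 2021), i.e. Sep 27, 2021; Sep 18, 2021 is 9 days before the earliest permitted date.
No need to go further; step 6 was not satisfied.

No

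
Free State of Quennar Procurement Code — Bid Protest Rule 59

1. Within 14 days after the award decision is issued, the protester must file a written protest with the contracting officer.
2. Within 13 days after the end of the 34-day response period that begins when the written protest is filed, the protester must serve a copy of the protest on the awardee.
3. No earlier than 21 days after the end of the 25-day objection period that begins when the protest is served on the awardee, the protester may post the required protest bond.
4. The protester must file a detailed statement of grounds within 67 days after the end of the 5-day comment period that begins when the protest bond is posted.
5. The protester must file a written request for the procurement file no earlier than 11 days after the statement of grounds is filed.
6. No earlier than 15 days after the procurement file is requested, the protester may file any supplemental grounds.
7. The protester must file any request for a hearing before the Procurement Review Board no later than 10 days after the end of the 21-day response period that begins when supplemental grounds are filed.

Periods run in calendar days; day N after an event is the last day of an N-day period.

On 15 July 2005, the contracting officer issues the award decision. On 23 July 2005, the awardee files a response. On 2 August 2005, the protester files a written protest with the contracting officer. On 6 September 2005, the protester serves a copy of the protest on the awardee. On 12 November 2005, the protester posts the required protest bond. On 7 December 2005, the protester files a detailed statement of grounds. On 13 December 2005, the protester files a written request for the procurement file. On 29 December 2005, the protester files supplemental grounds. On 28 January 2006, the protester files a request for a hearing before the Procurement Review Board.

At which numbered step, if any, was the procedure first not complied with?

Step 1: 14 days after 15 July 2005 (when the award decision is issued) is 29 July 2005; done 2 August 2005 — 4 days late.
No need to go further; step 1 was not satisfied.

Step 1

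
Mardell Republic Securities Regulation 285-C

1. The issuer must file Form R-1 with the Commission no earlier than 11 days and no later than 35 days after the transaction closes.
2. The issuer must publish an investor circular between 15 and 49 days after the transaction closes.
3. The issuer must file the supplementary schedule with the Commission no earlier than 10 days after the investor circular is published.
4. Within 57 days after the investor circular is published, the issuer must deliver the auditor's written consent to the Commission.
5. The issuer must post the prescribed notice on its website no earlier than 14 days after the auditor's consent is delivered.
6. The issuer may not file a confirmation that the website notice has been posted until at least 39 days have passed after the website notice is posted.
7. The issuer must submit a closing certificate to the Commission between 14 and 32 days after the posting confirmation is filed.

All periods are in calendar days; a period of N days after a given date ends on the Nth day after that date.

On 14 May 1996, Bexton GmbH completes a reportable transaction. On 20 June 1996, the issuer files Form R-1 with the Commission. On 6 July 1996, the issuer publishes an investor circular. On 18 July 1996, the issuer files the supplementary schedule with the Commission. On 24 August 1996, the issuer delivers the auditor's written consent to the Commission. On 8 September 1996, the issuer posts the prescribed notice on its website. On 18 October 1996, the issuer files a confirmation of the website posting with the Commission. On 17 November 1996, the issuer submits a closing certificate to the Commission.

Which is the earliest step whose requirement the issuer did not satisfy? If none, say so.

(1) the permitted window runs from 14 May 1996 + 11 = 25 May 1996 to 14 May 1996 + 35 = 18 June 1996; done 20 June 1996 — 2 days after the window closed.
That is the first point of non-compliance.

Step 1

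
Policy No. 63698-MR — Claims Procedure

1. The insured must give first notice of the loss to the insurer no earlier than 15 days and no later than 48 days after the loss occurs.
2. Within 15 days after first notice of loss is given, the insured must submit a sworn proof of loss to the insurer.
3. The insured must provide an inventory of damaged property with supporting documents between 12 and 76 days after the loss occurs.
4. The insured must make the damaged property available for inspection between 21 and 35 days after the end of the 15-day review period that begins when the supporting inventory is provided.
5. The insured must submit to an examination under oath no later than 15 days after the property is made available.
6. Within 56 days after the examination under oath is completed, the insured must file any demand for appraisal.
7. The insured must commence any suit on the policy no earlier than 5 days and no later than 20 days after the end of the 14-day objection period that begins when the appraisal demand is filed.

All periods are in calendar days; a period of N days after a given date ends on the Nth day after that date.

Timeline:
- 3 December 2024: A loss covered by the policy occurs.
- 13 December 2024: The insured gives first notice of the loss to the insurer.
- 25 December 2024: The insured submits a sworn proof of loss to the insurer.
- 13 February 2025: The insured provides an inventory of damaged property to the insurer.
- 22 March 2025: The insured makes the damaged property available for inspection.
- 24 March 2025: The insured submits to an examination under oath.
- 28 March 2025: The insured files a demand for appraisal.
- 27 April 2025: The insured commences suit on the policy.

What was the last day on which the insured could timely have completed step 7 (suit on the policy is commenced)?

1 May 2025

The appraisal demand is filed on 28 March 2025; the 14-day objection period therefore ends 11 April 2025, and step 7 runs from that date. The window is 5–20 days after 11 April 2025; it closes on 1 May 2025.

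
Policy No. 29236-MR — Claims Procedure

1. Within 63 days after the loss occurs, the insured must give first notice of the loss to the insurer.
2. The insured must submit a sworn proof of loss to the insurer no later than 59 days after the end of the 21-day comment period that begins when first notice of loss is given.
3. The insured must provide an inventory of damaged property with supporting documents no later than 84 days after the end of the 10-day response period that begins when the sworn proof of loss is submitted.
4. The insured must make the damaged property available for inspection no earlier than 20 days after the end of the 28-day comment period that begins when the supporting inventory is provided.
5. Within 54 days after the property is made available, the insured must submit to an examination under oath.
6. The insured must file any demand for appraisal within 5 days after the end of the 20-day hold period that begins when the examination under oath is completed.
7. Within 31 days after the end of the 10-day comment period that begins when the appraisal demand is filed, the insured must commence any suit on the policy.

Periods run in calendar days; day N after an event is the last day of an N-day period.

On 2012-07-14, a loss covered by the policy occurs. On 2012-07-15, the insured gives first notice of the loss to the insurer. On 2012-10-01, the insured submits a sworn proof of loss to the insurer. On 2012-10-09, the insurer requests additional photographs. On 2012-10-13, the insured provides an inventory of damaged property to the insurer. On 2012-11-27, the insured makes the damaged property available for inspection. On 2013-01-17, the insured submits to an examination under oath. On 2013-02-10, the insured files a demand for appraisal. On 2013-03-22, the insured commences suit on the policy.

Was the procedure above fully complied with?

No

Step 1: 63 days after 2012-07-14 (when the loss occurs) is 2012-09-15; 2012-07-15 is within that limit.
Step 2: 59 days after 2012-08-05 (end of the 21-day comment period, which began when first notice of loss is given on 2012-07-15) is 2012-10-03; 2012-10-01 is within that limit.
Step 3: 84 days after 2012-10-11 (end of the 10-day response period, which began when the sworn proof of loss is submitted on 2012-10-01) is 2013-01-03; done 2012-10-13 — timely.
Step 4: the earliest permitted date is 20 days after 2012-11-10 (end of the 28-day comment period, which began when the supporting inventory is provided on 2012-10-13), i.e. 2012-11-30; done 2012-11-27 — 3 days too early.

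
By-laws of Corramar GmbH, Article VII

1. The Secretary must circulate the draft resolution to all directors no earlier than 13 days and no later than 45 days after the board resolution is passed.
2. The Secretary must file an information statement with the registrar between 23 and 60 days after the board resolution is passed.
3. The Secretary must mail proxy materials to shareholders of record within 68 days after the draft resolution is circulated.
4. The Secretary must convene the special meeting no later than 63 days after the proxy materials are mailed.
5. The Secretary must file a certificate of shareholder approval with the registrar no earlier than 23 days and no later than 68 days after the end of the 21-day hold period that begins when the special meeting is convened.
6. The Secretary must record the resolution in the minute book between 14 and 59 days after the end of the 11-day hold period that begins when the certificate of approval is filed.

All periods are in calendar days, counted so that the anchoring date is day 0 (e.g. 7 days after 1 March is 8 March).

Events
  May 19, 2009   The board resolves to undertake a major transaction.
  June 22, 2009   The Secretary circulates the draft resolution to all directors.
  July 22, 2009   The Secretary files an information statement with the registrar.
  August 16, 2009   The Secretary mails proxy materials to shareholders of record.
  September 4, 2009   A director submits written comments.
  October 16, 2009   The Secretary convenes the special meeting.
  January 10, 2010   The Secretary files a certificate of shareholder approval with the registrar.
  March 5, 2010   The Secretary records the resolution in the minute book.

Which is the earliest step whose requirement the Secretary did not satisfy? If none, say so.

Step 1: the window is 13–45 days after May 19, 2009 (when the board resolution is passed), so June 1, 2009 through July 3, 2009; June 22, 2009 falls inside that range.
Step 2: the window is 23–60 days after May 19, 2009 (when the board resolution is passed), so June 11, 2009 through July 18, 2009; done July 22, 2009 — 4 days after the window closed.

Step 2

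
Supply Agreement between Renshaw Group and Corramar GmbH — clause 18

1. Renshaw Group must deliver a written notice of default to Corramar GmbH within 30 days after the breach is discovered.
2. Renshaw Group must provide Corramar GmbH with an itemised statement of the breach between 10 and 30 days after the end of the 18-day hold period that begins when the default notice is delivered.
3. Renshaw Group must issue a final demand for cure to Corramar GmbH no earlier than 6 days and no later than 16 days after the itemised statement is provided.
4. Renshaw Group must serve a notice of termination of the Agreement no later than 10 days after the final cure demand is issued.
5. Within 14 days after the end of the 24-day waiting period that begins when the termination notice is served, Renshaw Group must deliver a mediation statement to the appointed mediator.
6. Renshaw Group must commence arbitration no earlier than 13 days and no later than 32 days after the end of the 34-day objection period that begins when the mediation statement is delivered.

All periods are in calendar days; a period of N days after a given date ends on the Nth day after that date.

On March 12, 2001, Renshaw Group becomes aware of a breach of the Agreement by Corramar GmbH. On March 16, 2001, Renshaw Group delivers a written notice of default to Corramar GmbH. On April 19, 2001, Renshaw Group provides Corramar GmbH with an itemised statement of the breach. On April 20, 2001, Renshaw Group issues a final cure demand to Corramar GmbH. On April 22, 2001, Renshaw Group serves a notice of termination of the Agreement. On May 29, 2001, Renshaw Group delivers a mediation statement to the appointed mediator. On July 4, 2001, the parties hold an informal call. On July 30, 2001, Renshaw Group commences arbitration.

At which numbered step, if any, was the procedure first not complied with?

Step 3

Step 1: 30 days after March 12, 2001 (when the breach is discovered) is April 11, 2001; done March 16, 2001 — timely.
Step 2: the window is 10–30 days after April 3, 2001 (end of the 18-day hold period, which began when the default notice is delivered on March 16, 2001), so April 13, 2001 through May 3, 2001; done April 19, 2001 — within the window.
Step 3: the window is 6–16 days after April 19, 2001 (when the itemised statement is provided), so April 25, 2001 through May 5, 2001; done April 20, 2001 — 5 days before the window opened.
Later steps need not be reached.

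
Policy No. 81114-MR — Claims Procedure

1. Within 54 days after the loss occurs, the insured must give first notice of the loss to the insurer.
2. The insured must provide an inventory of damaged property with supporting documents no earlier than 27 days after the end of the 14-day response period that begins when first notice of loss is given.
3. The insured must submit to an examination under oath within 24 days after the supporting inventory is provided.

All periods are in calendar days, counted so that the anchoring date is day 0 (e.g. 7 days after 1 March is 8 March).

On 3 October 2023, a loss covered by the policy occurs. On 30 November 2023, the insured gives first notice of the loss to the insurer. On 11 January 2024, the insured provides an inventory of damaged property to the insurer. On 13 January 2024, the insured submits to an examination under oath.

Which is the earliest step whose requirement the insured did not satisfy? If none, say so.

(1) due by 3 October 2023 + 54 days = 26 November 2023; done 30 November 2023 — 4 days late.
No need to go further; step 1 was not satisfied.

Step 1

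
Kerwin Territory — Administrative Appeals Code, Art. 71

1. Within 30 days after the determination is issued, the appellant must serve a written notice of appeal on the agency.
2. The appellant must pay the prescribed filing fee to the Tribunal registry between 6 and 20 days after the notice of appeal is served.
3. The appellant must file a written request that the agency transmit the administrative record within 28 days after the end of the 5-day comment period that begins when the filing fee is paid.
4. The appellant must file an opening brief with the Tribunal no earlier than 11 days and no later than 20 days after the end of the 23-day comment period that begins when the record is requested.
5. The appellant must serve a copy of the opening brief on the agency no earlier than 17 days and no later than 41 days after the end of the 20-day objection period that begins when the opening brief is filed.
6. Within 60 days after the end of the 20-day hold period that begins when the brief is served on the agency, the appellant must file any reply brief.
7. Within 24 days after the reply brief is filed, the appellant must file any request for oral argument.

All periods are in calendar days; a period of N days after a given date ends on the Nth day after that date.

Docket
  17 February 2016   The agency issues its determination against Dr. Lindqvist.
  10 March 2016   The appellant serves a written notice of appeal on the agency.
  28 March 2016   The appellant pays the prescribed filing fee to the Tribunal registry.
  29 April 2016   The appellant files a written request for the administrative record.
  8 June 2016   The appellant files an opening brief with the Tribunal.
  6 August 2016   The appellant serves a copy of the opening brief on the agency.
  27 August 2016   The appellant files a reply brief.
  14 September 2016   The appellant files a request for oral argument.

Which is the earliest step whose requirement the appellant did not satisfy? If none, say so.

None — every step was satisfied

Step 1: 30 days after 17 February 2016 (when the determination is issued) is 18 March 2016; 10 March 2016 is within that limit.
Step 2: the window is 6–20 days after 10 March 2016 (when the notice of appeal is served), so 16 March 2016 through 30 March 2016; done 28 March 2016, which is between those dates.
Step 3: 28 days after 2 April 2016 (end of the 5-day comment period, which began when the filing fee is paid on 28 March 2016) is 30 April 2016; done 29 April 2016 — timely.
Step 4: the window is 11–20 days after 22 May 2016 (end of the 23-day comment period, which began when the record is requested on 29 April 2016), so 2 June 2016 through 11 June 2016; done 8 June 2016, which is between those dates.
Step 5: the window is 17–41 days after 28 June 2016 (end of the 20-day objection period, which began when the opening brief is filed on 8 June 2016), so 15 July 2016 through 8 August 2016; 6 August 2016 falls inside that range.
Step 6: 60 days after 26 August 2016 (end of the 20-day hold period, which began when the brief is served on the agency on 6 August 2016) is 25 October 2016; completed 27 August 2016, before the deadline.
Step 7: 24 days after 27 August 2016 (when the reply brief is filed) is 20 September 2016; done 14 September 2016 — timely.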